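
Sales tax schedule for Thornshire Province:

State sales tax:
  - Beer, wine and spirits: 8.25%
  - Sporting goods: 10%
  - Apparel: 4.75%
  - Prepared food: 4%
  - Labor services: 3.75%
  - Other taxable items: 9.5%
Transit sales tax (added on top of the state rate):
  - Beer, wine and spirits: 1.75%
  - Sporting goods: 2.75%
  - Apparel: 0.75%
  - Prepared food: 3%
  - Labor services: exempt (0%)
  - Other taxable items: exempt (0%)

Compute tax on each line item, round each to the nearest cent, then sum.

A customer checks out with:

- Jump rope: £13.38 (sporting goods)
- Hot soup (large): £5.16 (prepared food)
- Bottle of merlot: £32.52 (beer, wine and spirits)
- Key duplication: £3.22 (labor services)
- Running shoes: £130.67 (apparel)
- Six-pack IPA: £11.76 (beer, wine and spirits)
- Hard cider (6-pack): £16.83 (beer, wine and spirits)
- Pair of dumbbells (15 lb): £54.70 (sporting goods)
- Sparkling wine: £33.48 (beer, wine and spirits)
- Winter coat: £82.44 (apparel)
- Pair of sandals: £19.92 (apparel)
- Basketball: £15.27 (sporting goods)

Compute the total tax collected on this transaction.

Jump rope £13.38: sporting goods → 10% + 2.75% transit = 12.75% → £1.71
Hot soup (large) £5.16: prepared food → 4% + 3% transit = 7% → £0.36
Bottle of merlot £32.52: beer, wine and spirits → 8.25% + 1.75% transit = 10% → £3.25
Key duplication £3.22: labor services → 3.75% + 0% transit = 3.75% → £0.12
Running shoes £130.67: apparel → 4.75% + 0.75% transit = 5.5% → £7.19
Six-pack IPA £11.76: beer, wine and spirits → 8.25% + 1.75% transit = 10% → £1.18
Hard cider (6-pack) £16.83: beer, wine and spirits → 8.25% + 1.75% transit = 10% → £1.68
Pair of dumbbells (15 lb) £54.70: sporting goods → 10% + 2.75% transit = 12.75% → £6.97
Sparkling wine £33.48: beer, wine and spirits → 8.25% + 1.75% transit = 10% → £3.35
Winter coat £82.44: apparel → 4.75% + 0.75% transit = 5.5% → £4.53
Pair of sandals £19.92: apparel → 4.75% + 0.75% transit = 5.5% → £1.10
Basketball £15.27: sporting goods → 10% + 2.75% transit = 12.75% → £1.95
Total tax = £1.71 + £0.36 + £3.25 + £0.12 + £7.19 + £1.18 + £1.68 + £6.97 + £3.35 + £4.53 + £1.10 + £1.95 = £33.39

£33.39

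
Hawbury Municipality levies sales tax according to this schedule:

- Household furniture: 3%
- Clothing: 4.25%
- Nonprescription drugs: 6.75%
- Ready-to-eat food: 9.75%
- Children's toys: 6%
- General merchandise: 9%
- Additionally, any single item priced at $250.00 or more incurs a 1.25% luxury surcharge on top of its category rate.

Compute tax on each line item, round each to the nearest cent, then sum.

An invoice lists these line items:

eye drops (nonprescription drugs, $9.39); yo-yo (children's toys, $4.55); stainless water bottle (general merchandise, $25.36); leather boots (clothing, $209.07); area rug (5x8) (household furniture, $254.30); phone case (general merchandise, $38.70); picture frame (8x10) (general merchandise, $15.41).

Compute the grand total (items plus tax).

Eye drops $9.39: nonprescription drugs → 6.75% → $0.63
Yo-yo $4.55: children's toys → 6% → $0.27
Stainless water bottle $25.36: general merchandise → 9% → $2.28
Leather boots $209.07: clothing → 4.25% → $8.89
Area rug (5x8) $254.30: household furniture → 3% + 1.25% surcharge = 4.25% → $10.81
Phone case $38.70: general merchandise → 9% → $3.48
Picture frame (8x10) $15.41: general merchandise → 9% → $1.39
Subtotal = $556.78; tax = $27.75; total due = $584.53

$584.53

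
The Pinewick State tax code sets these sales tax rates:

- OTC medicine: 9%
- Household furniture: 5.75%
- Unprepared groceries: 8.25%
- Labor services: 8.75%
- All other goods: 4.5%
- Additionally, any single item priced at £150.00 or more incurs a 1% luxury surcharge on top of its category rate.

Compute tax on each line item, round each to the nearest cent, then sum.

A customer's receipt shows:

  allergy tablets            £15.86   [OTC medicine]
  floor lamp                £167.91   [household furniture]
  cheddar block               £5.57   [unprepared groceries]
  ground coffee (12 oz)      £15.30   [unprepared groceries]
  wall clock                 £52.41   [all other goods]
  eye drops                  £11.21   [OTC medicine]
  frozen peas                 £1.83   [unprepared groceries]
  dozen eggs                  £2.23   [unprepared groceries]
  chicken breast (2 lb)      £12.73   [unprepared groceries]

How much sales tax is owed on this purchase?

£19.23

Allergy tablets £15.86: OTC medicine → 9% → £1.43
Floor lamp £167.91: household furniture → 5.75% + 1% surcharge = 6.75% → £11.33
Cheddar block £5.57: unprepared groceries → 8.25% → £0.46
Ground coffee (12 oz) £15.30: unprepared groceries → 8.25% → £1.26
Wall clock £52.41: all other goods → 4.5% → £2.36
Eye drops £11.21: OTC medicine → 9% → £1.01
Frozen peas £1.83: unprepared groceries → 8.25% → £0.15
Dozen eggs £2.23: unprepared groceries → 8.25% → £0.18
Chicken breast (2 lb) £12.73: unprepared groceries → 8.25% → £1.05
Total tax = £1.43 + £11.33 + £0.46 + £1.26 + £2.36 + £1.01 + £0.15 + £0.18 + £1.05 = £19.23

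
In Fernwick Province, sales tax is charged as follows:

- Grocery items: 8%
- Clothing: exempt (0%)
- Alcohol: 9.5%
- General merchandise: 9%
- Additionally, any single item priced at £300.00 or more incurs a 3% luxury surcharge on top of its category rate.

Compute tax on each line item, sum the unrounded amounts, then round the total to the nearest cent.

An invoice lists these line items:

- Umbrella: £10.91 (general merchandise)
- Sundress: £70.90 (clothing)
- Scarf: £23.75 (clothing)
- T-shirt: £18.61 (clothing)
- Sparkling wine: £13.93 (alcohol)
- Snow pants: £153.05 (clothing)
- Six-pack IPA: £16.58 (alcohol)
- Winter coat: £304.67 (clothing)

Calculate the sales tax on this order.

Umbrella £10.91: general merchandise → 9% → £0.9819
Sundress £70.90: clothing → 0% → £0.00
Scarf £23.75: clothing → 0% → £0.00
T-shirt £18.61: clothing → 0% → £0.00
Sparkling wine £13.93: alcohol → 9.5% → £1.32335
Snow pants £153.05: clothing → 0% → £0.00
Six-pack IPA £16.58: alcohol → 9.5% → £1.5751
Winter coat £304.67: clothing → 0% + 3% surcharge = 3% → £9.1401
Unrounded tax sum = £13.02045 → £13.02

£13.02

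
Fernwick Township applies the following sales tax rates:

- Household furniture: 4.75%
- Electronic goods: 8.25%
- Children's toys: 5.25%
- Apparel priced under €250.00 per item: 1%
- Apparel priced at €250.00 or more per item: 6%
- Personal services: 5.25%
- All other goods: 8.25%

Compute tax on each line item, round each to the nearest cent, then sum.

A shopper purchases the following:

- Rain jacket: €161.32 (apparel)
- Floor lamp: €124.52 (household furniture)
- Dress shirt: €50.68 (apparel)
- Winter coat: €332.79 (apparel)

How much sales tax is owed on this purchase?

€28.00

Rain jacket €161.32: apparel, under €250.00 → 1% → €1.61
Floor lamp €124.52: household furniture → 4.75% → €5.91
Dress shirt €50.68: apparel, under €250.00 → 1% → €0.51
Winter coat €332.79: apparel, €250.00 or more → 6% → €19.97
Total tax = €1.61 + €5.91 + €0.51 + €19.97 = €28.00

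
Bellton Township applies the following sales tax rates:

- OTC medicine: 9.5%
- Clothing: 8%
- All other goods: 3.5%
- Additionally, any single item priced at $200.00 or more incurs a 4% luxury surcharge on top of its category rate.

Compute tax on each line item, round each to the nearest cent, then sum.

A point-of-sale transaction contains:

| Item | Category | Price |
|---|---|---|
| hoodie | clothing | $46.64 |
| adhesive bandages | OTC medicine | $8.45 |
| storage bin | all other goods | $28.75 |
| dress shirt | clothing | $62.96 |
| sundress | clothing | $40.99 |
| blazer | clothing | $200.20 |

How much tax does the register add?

$37.88

Hoodie $46.64: clothing → 8% → $3.73
Adhesive bandages $8.45: OTC medicine → 9.5% → $0.80
Storage bin $28.75: all other goods → 3.5% → $1.01
Dress shirt $62.96: clothing → 8% → $5.04
Sundress $40.99: clothing → 8% → $3.28
Blazer $200.20: clothing → 8% + 4% surcharge = 12% → $24.02
Total tax = $3.73 + $0.80 + $1.01 + $5.04 + $3.28 + $24.02 = $37.88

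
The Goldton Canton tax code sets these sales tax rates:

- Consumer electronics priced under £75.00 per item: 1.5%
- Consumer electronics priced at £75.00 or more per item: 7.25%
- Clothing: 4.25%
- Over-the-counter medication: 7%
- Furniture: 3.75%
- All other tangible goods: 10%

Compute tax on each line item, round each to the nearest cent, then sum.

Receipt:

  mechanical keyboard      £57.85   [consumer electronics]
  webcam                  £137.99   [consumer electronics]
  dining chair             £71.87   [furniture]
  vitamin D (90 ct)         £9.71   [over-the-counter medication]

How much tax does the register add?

Mechanical keyboard £57.85: consumer electronics, under £75.00 → 1.5% → £0.87
Webcam £137.99: consumer electronics, £75.00 or more → 7.25% → £10.00
Dining chair £71.87: furniture → 3.75% → £2.70
Vitamin D (90 ct) £9.71: over-the-counter medication → 7% → £0.68
Total tax = £0.87 + £10.00 + £2.70 + £0.68 = £14.25

£14.25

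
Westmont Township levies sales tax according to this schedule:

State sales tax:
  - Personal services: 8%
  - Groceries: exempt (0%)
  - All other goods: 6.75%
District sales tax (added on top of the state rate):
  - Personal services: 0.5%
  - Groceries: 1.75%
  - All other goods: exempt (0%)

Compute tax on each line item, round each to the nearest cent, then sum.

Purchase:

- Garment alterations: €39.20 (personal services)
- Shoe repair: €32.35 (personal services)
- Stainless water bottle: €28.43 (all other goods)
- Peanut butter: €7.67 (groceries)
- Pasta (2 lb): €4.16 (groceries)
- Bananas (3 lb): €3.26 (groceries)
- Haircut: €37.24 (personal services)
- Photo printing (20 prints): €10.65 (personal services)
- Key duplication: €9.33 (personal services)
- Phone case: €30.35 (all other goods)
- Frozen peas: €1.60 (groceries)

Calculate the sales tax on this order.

Garment alterations €39.20: personal services → 8% + 0.5% district = 8.5% → €3.33
Shoe repair €32.35: personal services → 8% + 0.5% district = 8.5% → €2.75
Stainless water bottle €28.43: all other goods → 6.75% + 0% district = 6.75% → €1.92
Peanut butter €7.67: groceries → 0% + 1.75% district = 1.75% → €0.13
Pasta (2 lb) €4.16: groceries → 0% + 1.75% district = 1.75% → €0.07
Bananas (3 lb) €3.26: groceries → 0% + 1.75% district = 1.75% → €0.06
Haircut €37.24: personal services → 8% + 0.5% district = 8.5% → €3.17
Photo printing (20 prints) €10.65: personal services → 8% + 0.5% district = 8.5% → €0.91
Key duplication €9.33: personal services → 8% + 0.5% district = 8.5% → €0.79
Phone case €30.35: all other goods → 6.75% + 0% district = 6.75% → €2.05
Frozen peas €1.60: groceries → 0% + 1.75% district = 1.75% → €0.03
Total tax = €3.33 + €2.75 + €1.92 + €0.13 + €0.07 + €0.06 + €3.17 + €0.91 + €0.79 + €2.05 + €0.03 = €15.21

€15.21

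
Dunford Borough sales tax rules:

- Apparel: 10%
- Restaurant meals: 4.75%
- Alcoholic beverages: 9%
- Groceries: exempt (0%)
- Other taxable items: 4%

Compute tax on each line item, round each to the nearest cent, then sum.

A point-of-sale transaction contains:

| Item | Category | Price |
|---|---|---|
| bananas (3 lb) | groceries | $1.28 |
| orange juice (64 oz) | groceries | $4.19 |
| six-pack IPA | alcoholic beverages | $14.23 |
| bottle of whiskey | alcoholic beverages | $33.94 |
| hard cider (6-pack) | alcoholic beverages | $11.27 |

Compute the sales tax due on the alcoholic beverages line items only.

$5.34

Six-pack IPA $14.23: alcoholic beverages → 9% → $1.28
Bottle of whiskey $33.94: alcoholic beverages → 9% → $3.05
Hard cider (6-pack) $11.27: alcoholic beverages → 9% → $1.01
Tax on alcoholic beverages = $1.28 + $3.05 + $1.01 = $5.34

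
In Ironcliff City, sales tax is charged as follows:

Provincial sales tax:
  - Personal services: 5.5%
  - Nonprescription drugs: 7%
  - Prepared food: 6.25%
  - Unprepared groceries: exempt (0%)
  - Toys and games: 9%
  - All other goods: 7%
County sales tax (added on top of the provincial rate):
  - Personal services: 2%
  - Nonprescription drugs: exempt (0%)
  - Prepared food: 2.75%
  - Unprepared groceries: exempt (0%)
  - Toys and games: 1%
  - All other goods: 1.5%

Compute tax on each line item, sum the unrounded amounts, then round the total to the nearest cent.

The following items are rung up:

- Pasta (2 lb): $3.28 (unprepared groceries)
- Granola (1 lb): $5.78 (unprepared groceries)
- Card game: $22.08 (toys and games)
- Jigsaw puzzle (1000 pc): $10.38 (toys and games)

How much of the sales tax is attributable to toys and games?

Card game $22.08: toys and games → 9% + 1% county = 10% → $2.208
Jigsaw puzzle (1000 pc) $10.38: toys and games → 9% + 1% county = 10% → $1.038
Tax on toys and games: unrounded sum = $3.246 → $3.25

$3.25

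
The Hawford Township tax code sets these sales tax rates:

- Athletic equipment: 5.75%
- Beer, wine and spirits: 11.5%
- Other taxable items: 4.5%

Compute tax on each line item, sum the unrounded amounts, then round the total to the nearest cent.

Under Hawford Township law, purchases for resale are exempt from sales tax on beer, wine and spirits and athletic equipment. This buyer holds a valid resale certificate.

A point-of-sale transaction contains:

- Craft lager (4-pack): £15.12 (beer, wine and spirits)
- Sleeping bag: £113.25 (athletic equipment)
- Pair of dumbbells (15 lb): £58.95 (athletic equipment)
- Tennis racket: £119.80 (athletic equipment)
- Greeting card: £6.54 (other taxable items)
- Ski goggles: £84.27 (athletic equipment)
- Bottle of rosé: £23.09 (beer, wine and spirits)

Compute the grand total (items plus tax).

£421.31

Craft lager (4-pack) £15.12: beer, wine and spirits, buyer-exempt → 0% → £0.00
Sleeping bag £113.25: athletic equipment, buyer-exempt → 0% → £0.00
Pair of dumbbells (15 lb) £58.95: athletic equipment, buyer-exempt → 0% → £0.00
Tennis racket £119.80: athletic equipment, buyer-exempt → 0% → £0.00
Greeting card £6.54: other taxable items → 4.5% → £0.2943
Ski goggles £84.27: athletic equipment, buyer-exempt → 0% → £0.00
Bottle of rosé £23.09: beer, wine and spirits, buyer-exempt → 0% → £0.00
Subtotal = £421.02; unrounded tax = £0.2943 → £0.29; total due = £421.31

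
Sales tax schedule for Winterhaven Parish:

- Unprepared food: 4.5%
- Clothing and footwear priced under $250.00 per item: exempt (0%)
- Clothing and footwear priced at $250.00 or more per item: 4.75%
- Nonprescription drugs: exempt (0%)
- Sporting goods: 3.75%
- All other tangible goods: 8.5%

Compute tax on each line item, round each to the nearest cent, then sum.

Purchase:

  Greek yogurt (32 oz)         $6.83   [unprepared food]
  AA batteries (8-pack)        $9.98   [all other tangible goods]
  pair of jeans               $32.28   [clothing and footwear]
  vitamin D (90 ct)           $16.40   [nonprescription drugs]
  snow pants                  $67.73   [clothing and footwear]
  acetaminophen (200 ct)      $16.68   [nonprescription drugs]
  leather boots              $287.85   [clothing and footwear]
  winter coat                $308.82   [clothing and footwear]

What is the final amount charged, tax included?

$776.07

Greek yogurt (32 oz) $6.83: unprepared food → 4.5% → $0.31
AA batteries (8-pack) $9.98: all other tangible goods → 8.5% → $0.85
Pair of jeans $32.28: clothing and footwear, under $250.00 → 0% → $0.00
Vitamin D (90 ct) $16.40: nonprescription drugs → 0% → $0.00
Snow pants $67.73: clothing and footwear, under $250.00 → 0% → $0.00
Acetaminophen (200 ct) $16.68: nonprescription drugs → 0% → $0.00
Leather boots $287.85: clothing and footwear, $250.00 or more → 4.75% → $13.67
Winter coat $308.82: clothing and footwear, $250.00 or more → 4.75% → $14.67
Subtotal = $746.57; tax = $29.50; total due = $776.07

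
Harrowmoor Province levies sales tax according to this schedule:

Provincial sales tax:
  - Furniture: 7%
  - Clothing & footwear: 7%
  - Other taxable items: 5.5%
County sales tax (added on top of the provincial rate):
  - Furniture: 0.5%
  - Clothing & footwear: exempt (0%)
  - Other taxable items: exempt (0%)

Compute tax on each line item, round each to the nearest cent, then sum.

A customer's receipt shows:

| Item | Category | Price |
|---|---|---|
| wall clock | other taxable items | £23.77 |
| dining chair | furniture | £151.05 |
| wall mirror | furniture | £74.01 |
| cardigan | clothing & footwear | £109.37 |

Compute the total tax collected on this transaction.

£25.85

Wall clock £23.77: other taxable items → 5.5% + 0% county = 5.5% → £1.31
Dining chair £151.05: furniture → 7% + 0.5% county = 7.5% → £11.33
Wall mirror £74.01: furniture → 7% + 0.5% county = 7.5% → £5.55
Cardigan £109.37: clothing & footwear → 7% + 0% county = 7% → £7.66
Total tax = £1.31 + £11.33 + £5.55 + £7.66 = £25.85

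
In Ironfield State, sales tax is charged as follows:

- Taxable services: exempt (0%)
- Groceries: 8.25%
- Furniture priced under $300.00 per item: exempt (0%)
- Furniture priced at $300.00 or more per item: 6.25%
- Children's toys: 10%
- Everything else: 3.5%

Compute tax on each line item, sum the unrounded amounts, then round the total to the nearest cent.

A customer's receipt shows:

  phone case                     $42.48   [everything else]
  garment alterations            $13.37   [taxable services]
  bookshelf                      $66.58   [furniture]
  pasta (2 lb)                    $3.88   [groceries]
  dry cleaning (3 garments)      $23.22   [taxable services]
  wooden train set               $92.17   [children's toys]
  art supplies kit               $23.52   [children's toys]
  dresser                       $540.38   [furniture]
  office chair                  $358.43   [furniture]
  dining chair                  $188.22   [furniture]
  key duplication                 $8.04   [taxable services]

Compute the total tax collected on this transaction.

$69.55

Phone case $42.48: everything else → 3.5% → $1.4868
Garment alterations $13.37: taxable services → 0% → $0.00
Bookshelf $66.58: furniture, under $300.00 → 0% → $0.00
Pasta (2 lb) $3.88: groceries → 8.25% → $0.3201
Dry cleaning (3 garments) $23.22: taxable services → 0% → $0.00
Wooden train set $92.17: children's toys → 10% → $9.217
Art supplies kit $23.52: children's toys → 10% → $2.352
Dresser $540.38: furniture, $300.00 or more → 6.25% → $33.77375
Office chair $358.43: furniture, $300.00 or more → 6.25% → $22.401875
Dining chair $188.22: furniture, under $300.00 → 0% → $0.00
Key duplication $8.04: taxable services → 0% → $0.00
Unrounded tax sum = $69.551525 → $69.55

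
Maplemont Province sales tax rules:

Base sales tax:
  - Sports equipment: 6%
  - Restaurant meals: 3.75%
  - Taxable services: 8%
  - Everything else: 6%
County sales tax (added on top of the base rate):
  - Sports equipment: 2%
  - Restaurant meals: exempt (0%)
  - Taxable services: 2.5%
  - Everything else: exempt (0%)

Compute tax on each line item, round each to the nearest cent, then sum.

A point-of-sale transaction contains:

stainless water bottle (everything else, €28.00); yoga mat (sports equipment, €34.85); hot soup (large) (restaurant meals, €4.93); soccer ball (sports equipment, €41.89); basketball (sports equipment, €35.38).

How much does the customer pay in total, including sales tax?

€155.88

Stainless water bottle €28.00: everything else → 6% + 0% county = 6% → €1.68
Yoga mat €34.85: sports equipment → 6% + 2% county = 8% → €2.79
Hot soup (large) €4.93: restaurant meals → 3.75% + 0% county = 3.75% → €0.18
Soccer ball €41.89: sports equipment → 6% + 2% county = 8% → €3.35
Basketball €35.38: sports equipment → 6% + 2% county = 8% → €2.83
Subtotal = €145.05; tax = €10.83; total due = €155.88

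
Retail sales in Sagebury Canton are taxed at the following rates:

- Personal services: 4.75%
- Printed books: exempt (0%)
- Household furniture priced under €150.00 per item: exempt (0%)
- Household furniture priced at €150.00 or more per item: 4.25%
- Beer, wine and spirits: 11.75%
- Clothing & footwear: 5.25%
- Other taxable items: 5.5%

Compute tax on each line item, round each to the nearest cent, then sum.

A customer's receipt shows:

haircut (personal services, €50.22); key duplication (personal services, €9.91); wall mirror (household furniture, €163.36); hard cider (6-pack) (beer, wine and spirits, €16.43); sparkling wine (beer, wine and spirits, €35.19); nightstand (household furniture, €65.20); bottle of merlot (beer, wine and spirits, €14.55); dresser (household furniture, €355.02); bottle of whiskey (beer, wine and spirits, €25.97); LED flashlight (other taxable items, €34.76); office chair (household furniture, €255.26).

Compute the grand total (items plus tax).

€1074.34

Haircut €50.22: personal services → 4.75% → €2.39
Key duplication €9.91: personal services → 4.75% → €0.47
Wall mirror €163.36: household furniture, €150.00 or more → 4.25% → €6.94
Hard cider (6-pack) €16.43: beer, wine and spirits → 11.75% → €1.93
Sparkling wine €35.19: beer, wine and spirits → 11.75% → €4.13
Nightstand €65.20: household furniture, under €150.00 → 0% → €0.00
Bottle of merlot €14.55: beer, wine and spirits → 11.75% → €1.71
Dresser €355.02: household furniture, €150.00 or more → 4.25% → €15.09
Bottle of whiskey €25.97: beer, wine and spirits → 11.75% → €3.05
LED flashlight €34.76: other taxable items → 5.5% → €1.91
Office chair €255.26: household furniture, €150.00 or more → 4.25% → €10.85
Subtotal = €1025.87; tax = €48.47; total due = €1074.34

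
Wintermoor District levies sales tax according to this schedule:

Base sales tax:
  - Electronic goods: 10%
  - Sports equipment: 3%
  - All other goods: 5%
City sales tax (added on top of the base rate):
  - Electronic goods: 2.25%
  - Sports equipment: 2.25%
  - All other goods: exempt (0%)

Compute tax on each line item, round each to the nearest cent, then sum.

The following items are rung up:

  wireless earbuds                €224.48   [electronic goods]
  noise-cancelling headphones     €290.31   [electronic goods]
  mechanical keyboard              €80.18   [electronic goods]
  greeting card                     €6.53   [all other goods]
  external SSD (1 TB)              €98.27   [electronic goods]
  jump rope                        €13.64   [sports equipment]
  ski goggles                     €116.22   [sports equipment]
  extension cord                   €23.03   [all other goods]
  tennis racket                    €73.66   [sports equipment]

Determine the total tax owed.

Wireless earbuds €224.48: electronic goods → 10% + 2.25% city = 12.25% → €27.50
Noise-cancelling headphones €290.31: electronic goods → 10% + 2.25% city = 12.25% → €35.56
Mechanical keyboard €80.18: electronic goods → 10% + 2.25% city = 12.25% → €9.82
Greeting card €6.53: all other goods → 5% + 0% city = 5% → €0.33
External SSD (1 TB) €98.27: electronic goods → 10% + 2.25% city = 12.25% → €12.04
Jump rope €13.64: sports equipment → 3% + 2.25% city = 5.25% → €0.72
Ski goggles €116.22: sports equipment → 3% + 2.25% city = 5.25% → €6.10
Extension cord €23.03: all other goods → 5% + 0% city = 5% → €1.15
Tennis racket €73.66: sports equipment → 3% + 2.25% city = 5.25% → €3.87
Total tax = €27.50 + €35.56 + €9.82 + €0.33 + €12.04 + €0.72 + €6.10 + €1.15 + €3.87 = €97.09

€97.09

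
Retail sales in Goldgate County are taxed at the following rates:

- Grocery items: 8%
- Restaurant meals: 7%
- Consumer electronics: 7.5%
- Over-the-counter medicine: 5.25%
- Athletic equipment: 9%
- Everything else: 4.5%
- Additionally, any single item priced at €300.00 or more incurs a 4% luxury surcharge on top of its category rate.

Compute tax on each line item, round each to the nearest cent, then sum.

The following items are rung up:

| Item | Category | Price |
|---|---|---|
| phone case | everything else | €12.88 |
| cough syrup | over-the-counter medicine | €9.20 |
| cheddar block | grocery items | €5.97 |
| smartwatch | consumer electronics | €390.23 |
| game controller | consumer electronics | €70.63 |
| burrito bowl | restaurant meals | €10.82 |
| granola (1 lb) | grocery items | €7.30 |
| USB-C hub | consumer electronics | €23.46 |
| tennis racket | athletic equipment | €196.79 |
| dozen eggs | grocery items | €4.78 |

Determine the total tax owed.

€72.91

Phone case €12.88: everything else → 4.5% → €0.58
Cough syrup €9.20: over-the-counter medicine → 5.25% → €0.48
Cheddar block €5.97: grocery items → 8% → €0.48
Smartwatch €390.23: consumer electronics → 7.5% + 4% surcharge = 11.5% → €44.88
Game controller €70.63: consumer electronics → 7.5% → €5.30
Burrito bowl €10.82: restaurant meals → 7% → €0.76
Granola (1 lb) €7.30: grocery items → 8% → €0.58
USB-C hub €23.46: consumer electronics → 7.5% → €1.76
Tennis racket €196.79: athletic equipment → 9% → €17.71
Dozen eggs €4.78: grocery items → 8% → €0.38
Total tax = €0.58 + €0.48 + €0.48 + €44.88 + €5.30 + €0.76 + €0.58 + €1.76 + €17.71 + €0.38 = €72.91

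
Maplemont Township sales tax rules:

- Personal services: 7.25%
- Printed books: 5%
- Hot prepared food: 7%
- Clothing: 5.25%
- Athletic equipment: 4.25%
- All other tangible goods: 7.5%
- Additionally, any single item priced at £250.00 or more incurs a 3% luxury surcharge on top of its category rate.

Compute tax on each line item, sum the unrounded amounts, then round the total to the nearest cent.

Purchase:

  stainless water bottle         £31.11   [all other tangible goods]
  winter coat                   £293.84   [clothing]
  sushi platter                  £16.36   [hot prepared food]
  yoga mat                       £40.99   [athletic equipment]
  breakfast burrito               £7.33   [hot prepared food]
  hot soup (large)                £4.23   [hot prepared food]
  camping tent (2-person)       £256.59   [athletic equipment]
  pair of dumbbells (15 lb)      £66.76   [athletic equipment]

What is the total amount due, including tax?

£768.92

Stainless water bottle £31.11: all other tangible goods → 7.5% → £2.33325
Winter coat £293.84: clothing → 5.25% + 3% surcharge = 8.25% → £24.2418
Sushi platter £16.36: hot prepared food → 7% → £1.1452
Yoga mat £40.99: athletic equipment → 4.25% → £1.742075
Breakfast burrito £7.33: hot prepared food → 7% → £0.5131
Hot soup (large) £4.23: hot prepared food → 7% → £0.2961
Camping tent (2-person) £256.59: athletic equipment → 4.25% + 3% surcharge = 7.25% → £18.602775
Pair of dumbbells (15 lb) £66.76: athletic equipment → 4.25% → £2.8373
Subtotal = £717.21; unrounded tax = £51.7116 → £51.71; total due = £768.92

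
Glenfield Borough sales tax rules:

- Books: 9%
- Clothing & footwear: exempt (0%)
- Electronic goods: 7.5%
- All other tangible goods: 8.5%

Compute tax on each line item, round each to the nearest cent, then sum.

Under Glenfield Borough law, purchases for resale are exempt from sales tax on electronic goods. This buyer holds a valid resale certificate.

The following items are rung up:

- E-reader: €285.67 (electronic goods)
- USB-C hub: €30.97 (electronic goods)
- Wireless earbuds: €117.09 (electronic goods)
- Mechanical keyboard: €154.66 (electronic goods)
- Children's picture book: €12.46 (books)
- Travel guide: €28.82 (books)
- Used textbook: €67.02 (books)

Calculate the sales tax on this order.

E-reader €285.67: electronic goods, buyer-exempt → 0% → €0.00
USB-C hub €30.97: electronic goods, buyer-exempt → 0% → €0.00
Wireless earbuds €117.09: electronic goods, buyer-exempt → 0% → €0.00
Mechanical keyboard €154.66: electronic goods, buyer-exempt → 0% → €0.00
Children's picture book €12.46: books → 9% → €1.12
Travel guide €28.82: books → 9% → €2.59
Used textbook €67.02: books → 9% → €6.03
Total tax = €1.12 + €2.59 + €6.03 = €9.74

€9.74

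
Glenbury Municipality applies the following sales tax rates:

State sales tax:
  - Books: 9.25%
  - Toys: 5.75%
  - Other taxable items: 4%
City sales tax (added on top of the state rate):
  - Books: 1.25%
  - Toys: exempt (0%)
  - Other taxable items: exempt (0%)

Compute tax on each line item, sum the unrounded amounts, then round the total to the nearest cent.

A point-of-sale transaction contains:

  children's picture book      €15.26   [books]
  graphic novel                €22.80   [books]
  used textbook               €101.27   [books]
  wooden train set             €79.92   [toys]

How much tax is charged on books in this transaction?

Children's picture book €15.26: books → 9.25% + 1.25% city = 10.5% → €1.6023
Graphic novel €22.80: books → 9.25% + 1.25% city = 10.5% → €2.394
Used textbook €101.27: books → 9.25% + 1.25% city = 10.5% → €10.63335
Tax on books: unrounded sum = €14.62965 → €14.63

€14.63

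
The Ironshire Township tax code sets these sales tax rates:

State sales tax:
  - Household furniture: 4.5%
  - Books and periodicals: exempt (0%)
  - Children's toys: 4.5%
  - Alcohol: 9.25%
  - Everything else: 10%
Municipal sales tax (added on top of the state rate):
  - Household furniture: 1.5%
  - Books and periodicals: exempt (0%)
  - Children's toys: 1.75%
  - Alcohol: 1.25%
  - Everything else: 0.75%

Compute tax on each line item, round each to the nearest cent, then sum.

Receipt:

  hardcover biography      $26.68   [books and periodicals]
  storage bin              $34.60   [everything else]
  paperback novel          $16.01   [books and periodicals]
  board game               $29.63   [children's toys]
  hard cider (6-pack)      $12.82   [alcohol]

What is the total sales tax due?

Hardcover biography $26.68: books and periodicals → 0% + 0% municipal = 0% → $0.00
Storage bin $34.60: everything else → 10% + 0.75% municipal = 10.75% → $3.72
Paperback novel $16.01: books and periodicals → 0% + 0% municipal = 0% → $0.00
Board game $29.63: children's toys → 4.5% + 1.75% municipal = 6.25% → $1.85
Hard cider (6-pack) $12.82: alcohol → 9.25% + 1.25% municipal = 10.5% → $1.35
Total tax = $3.72 + $1.85 + $1.35 = $6.92

$6.92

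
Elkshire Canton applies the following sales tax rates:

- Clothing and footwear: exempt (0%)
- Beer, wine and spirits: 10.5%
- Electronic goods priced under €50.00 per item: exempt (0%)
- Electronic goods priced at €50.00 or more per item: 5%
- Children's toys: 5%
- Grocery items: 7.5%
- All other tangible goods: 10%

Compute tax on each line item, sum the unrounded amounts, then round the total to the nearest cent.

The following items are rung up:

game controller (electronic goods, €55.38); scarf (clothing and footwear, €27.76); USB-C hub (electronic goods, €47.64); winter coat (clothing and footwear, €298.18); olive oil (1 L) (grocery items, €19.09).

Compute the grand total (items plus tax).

€452.25

Game controller €55.38: electronic goods, €50.00 or more → 5% → €2.769
Scarf €27.76: clothing and footwear → 0% → €0.00
USB-C hub €47.64: electronic goods, under €50.00 → 0% → €0.00
Winter coat €298.18: clothing and footwear → 0% → €0.00
Olive oil (1 L) €19.09: grocery items → 7.5% → €1.43175
Subtotal = €448.05; unrounded tax = €4.20075 → €4.20; total due = €452.25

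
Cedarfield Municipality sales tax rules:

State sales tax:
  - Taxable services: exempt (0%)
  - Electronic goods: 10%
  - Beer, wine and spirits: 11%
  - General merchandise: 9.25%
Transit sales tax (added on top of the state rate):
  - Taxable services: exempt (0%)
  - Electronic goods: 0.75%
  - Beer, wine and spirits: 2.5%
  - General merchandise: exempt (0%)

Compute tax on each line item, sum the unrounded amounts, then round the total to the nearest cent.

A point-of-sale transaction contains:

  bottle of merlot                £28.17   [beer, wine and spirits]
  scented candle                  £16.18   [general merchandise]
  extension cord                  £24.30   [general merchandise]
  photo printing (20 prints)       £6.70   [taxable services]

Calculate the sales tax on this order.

£7.55

Bottle of merlot £28.17: beer, wine and spirits → 11% + 2.5% transit = 13.5% → £3.80295
Scented candle £16.18: general merchandise → 9.25% + 0% transit = 9.25% → £1.49665
Extension cord £24.30: general merchandise → 9.25% + 0% transit = 9.25% → £2.24775
Photo printing (20 prints) £6.70: taxable services → 0% + 0% transit = 0% → £0.00
Unrounded tax sum = £7.54735 → £7.55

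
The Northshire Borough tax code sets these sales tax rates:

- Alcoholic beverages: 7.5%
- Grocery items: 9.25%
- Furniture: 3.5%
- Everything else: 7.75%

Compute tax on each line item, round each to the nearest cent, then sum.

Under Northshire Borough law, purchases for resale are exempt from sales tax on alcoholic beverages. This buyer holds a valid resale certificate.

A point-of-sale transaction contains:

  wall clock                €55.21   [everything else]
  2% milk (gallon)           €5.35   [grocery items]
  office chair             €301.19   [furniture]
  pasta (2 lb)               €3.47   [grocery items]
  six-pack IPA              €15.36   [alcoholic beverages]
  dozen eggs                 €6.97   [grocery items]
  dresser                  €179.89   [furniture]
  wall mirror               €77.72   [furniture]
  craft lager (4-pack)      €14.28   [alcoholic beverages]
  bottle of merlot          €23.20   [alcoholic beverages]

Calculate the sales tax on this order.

Wall clock €55.21: everything else → 7.75% → €4.28
2% milk (gallon) €5.35: grocery items → 9.25% → €0.49
Office chair €301.19: furniture → 3.5% → €10.54
Pasta (2 lb) €3.47: grocery items → 9.25% → €0.32
Six-pack IPA €15.36: alcoholic beverages, buyer-exempt → 0% → €0.00
Dozen eggs €6.97: grocery items → 9.25% → €0.64
Dresser €179.89: furniture → 3.5% → €6.30
Wall mirror €77.72: furniture → 3.5% → €2.72
Craft lager (4-pack) €14.28: alcoholic beverages, buyer-exempt → 0% → €0.00
Bottle of merlot €23.20: alcoholic beverages, buyer-exempt → 0% → €0.00
Total tax = €4.28 + €0.49 + €10.54 + €0.32 + €0.64 + €6.30 + €2.72 = €25.29

€25.29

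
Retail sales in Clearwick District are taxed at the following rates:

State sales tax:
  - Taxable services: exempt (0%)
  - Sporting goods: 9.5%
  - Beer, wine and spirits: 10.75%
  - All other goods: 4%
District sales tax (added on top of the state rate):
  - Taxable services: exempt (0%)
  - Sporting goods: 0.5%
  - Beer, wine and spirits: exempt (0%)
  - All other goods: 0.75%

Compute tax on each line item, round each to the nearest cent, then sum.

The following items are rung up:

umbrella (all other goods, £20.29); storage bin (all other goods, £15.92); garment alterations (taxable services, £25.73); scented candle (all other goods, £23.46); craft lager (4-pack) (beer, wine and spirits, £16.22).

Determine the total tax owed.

£4.57

Umbrella £20.29: all other goods → 4% + 0.75% district = 4.75% → £0.96
Storage bin £15.92: all other goods → 4% + 0.75% district = 4.75% → £0.76
Garment alterations £25.73: taxable services → 0% + 0% district = 0% → £0.00
Scented candle £23.46: all other goods → 4% + 0.75% district = 4.75% → £1.11
Craft lager (4-pack) £16.22: beer, wine and spirits → 10.75% + 0% district = 10.75% → £1.74
Total tax = £0.96 + £0.76 + £1.11 + £1.74 = £4.57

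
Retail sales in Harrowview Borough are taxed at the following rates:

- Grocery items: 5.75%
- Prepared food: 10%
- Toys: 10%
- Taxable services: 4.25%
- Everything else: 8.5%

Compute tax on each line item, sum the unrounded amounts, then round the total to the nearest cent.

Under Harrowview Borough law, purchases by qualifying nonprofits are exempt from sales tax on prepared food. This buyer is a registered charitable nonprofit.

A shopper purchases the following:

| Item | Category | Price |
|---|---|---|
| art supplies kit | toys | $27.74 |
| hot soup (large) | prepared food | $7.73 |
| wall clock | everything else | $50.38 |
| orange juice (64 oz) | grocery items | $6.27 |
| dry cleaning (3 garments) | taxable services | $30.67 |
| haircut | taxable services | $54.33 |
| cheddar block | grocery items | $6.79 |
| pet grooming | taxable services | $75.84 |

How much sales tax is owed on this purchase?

Art supplies kit $27.74: toys → 10% → $2.774
Hot soup (large) $7.73: prepared food, buyer-exempt → 0% → $0.00
Wall clock $50.38: everything else → 8.5% → $4.2823
Orange juice (64 oz) $6.27: grocery items → 5.75% → $0.360525
Dry cleaning (3 garments) $30.67: taxable services → 4.25% → $1.303475
Haircut $54.33: taxable services → 4.25% → $2.309025
Cheddar block $6.79: grocery items → 5.75% → $0.390425
Pet grooming $75.84: taxable services → 4.25% → $3.2232
Unrounded tax sum = $14.64295 → $14.64

$14.64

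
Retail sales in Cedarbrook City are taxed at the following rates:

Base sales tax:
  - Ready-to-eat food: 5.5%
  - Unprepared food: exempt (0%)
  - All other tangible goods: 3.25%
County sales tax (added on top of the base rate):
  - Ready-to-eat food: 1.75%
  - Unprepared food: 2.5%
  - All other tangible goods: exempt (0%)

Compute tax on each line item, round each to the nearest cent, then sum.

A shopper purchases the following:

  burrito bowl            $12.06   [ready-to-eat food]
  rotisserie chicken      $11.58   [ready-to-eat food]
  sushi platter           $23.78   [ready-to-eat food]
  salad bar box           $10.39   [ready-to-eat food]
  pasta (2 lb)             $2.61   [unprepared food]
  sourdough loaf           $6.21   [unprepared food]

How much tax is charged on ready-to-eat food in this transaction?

Burrito bowl $12.06: ready-to-eat food → 5.5% + 1.75% county = 7.25% → $0.87
Rotisserie chicken $11.58: ready-to-eat food → 5.5% + 1.75% county = 7.25% → $0.84
Sushi platter $23.78: ready-to-eat food → 5.5% + 1.75% county = 7.25% → $1.72
Salad bar box $10.39: ready-to-eat food → 5.5% + 1.75% county = 7.25% → $0.75
Tax on ready-to-eat food = $0.87 + $0.84 + $1.72 + $0.75 = $4.18

$4.18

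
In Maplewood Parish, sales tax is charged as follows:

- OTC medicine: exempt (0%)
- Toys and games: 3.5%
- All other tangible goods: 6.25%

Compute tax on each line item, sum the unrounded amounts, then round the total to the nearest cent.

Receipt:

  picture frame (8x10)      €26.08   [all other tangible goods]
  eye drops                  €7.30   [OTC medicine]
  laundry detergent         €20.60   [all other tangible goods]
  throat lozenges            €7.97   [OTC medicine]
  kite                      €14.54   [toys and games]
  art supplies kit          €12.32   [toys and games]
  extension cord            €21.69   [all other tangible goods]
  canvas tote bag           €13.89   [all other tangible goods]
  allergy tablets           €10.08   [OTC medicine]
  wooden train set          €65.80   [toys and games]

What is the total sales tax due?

€8.38

Picture frame (8x10) €26.08: all other tangible goods → 6.25% → €1.63
Eye drops €7.30: OTC medicine → 0% → €0.00
Laundry detergent €20.60: all other tangible goods → 6.25% → €1.2875
Throat lozenges €7.97: OTC medicine → 0% → €0.00
Kite €14.54: toys and games → 3.5% → €0.5089
Art supplies kit €12.32: toys and games → 3.5% → €0.4312
Extension cord €21.69: all other tangible goods → 6.25% → €1.355625
Canvas tote bag €13.89: all other tangible goods → 6.25% → €0.868125
Allergy tablets €10.08: OTC medicine → 0% → €0.00
Wooden train set €65.80: toys and games → 3.5% → €2.303
Unrounded tax sum = €8.38435 → €8.38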